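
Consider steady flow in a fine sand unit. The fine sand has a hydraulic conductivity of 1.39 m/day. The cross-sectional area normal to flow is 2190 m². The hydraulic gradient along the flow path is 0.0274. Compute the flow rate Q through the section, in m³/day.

Hydraulic gradient i = 0.0274.
Darcy's law: Q = K · A · i = 1.390 × 2190 × 0.02740 = 83.41 m³/day.

83.4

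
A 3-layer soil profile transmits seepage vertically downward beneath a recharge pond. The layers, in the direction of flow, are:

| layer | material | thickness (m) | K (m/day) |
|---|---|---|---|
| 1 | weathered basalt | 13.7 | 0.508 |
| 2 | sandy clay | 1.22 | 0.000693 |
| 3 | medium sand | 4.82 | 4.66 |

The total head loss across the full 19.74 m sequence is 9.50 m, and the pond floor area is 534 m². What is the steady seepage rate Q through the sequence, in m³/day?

2.84

Flow is perpendicular to layering, so the layers act in series and the equivalent K is the thickness-weighted harmonic mean.
Total thickness L = 13.7 + 1.22 + 4.82 = 19.74 m.
Σ(b_i/K_i) = 13.7/0.508 + 1.22/0.000693 + 4.82/4.66 = 1788 d.
K_eq = L / Σ(b_i/K_i) = 19.74 / 1788 = 0.01104 m/day.
Q = K_eq · A · (Δh/L) = 0.01104 × 534 × (9.50/19.74) = 2.837 m³/day.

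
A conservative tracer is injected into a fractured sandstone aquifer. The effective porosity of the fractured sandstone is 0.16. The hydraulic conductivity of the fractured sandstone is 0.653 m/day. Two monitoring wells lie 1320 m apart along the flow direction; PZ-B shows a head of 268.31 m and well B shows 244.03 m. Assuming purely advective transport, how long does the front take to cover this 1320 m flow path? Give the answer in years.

48.1

Hydraulic gradient i = (268.31 − 244.03) / 1320 = 24.28 / 1320 = 0.01839.
Darcy flux q = K · i = 0.6530 × 0.01839 = 0.01201 m/day.
Seepage velocity v = q / n_e = 0.01201 / 0.16 = 0.07507 m/day.
Travel time t = L / v = 1320 / 0.07507 = 17584 days = 48.14 years.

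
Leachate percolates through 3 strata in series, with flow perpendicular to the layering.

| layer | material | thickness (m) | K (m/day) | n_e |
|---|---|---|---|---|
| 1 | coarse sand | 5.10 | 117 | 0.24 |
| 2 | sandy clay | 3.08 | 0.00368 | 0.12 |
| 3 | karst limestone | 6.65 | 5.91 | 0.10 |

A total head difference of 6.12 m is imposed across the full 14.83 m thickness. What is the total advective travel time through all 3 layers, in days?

309

With flow normal to the layers, continuity requires the same specific discharge q through every layer.
Σ(b_i/K_i) = 5.10/117 + 3.08/0.00368 + 6.65/5.91 = 838.1 d.
q = Δh / Σ(b_i/K_i) = 6.12 / 838.1 = 0.007302 m/day.
In each layer the seepage velocity is v_i = q/n_i, so the layer transit time is t_i = b_i·n_i / q:
  layer 1 (coarse sand): t_1 = 5.10 × 0.24 / 0.007302 = 167.6 d
  layer 2 (sandy clay): t_2 = 3.08 × 0.12 / 0.007302 = 50.62 d
  layer 3 (karst limestone): t_3 = 6.65 × 0.10 / 0.007302 = 91.07 d
Total t = Σ t_i = 309.3 days.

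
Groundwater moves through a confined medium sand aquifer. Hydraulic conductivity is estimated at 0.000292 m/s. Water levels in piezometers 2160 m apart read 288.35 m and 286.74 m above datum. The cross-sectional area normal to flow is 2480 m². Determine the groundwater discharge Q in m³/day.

46.6

Convert K: 0.000292 m/s × 86400 = 25.23 m/day.
Hydraulic gradient i = (288.35 − 286.74) / 2160 = 1.61 / 2160 = 0.0007454.
Darcy's law: Q = K · A · i = 25.23 × 2480 × 0.0007454 = 46.64 m³/day.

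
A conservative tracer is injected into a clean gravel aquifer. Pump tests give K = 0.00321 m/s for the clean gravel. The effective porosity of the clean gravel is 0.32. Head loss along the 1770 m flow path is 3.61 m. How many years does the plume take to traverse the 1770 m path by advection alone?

Convert K: 0.00321 m/s × 86400 = 277.3 m/day.
Hydraulic gradient i = Δh / L = 3.61 / 1770 = 0.002040.
Darcy flux q = K · i = 277.3 × 0.002040 = 0.5657 m/day.
Seepage velocity v = q / n_e = 0.5657 / 0.32 = 1.768 m/day.
Travel time t = L / v = 1770 / 1.768 = 1001 days = 2.741 years.

2.74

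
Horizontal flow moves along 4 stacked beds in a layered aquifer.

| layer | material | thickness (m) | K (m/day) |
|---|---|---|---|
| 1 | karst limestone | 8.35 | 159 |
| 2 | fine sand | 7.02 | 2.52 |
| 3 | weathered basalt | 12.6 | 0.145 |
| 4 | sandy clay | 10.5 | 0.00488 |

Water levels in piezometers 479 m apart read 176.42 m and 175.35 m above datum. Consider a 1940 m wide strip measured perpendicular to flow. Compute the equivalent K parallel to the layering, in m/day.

Flow is parallel to layering, so each bed carries its own Darcy discharge and the transmissivities add.
Σ(K_i·b_i) = 159×8.35 + 2.52×7.02 + 0.145×12.6 + 0.00488×10.5 = 1347 m²/day.
Total thickness b = 38.47 m, so K_eq = Σ(K_i·b_i)/b = 35.02 m/day.

35.0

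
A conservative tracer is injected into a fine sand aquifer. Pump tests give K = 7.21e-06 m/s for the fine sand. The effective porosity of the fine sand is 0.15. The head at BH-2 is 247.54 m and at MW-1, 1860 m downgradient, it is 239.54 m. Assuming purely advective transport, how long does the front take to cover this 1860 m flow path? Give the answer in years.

285

Convert K: 7.21e-06 m/s × 86400 = 0.6229 m/day.
Hydraulic gradient i = (247.54 − 239.54) / 1860 = 8 / 1860 = 0.004301.
Darcy flux q = K · i = 0.6229 × 0.004301 = 0.002679 m/day.
Seepage velocity v = q / n_e = 0.002679 / 0.15 = 0.01786 m/day.
Travel time t = L / v = 1860 / 0.01786 = 1.041e+05 days = 285.1 years.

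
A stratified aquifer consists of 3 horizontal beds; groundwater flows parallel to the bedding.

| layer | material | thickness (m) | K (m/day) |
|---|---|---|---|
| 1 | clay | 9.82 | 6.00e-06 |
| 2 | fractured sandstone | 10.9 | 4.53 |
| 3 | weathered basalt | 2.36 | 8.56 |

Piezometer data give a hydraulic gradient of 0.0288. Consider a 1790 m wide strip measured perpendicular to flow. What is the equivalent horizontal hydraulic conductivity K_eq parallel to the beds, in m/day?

Flow is parallel to layering, so each bed carries its own Darcy discharge and the transmissivities add.
Σ(K_i·b_i) = 6.00e-06×9.82 + 4.53×10.9 + 8.56×2.36 = 69.58 m²/day.
Total thickness b = 23.08 m, so K_eq = Σ(K_i·b_i)/b = 3.015 m/day.

3.01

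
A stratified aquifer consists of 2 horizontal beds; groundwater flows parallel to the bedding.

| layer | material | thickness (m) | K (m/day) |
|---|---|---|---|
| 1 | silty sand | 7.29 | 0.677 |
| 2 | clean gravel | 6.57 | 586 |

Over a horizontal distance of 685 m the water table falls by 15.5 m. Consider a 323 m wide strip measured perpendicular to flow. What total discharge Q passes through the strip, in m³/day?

28200

Flow is parallel to layering, so each bed carries its own Darcy discharge and the transmissivities add.
Σ(K_i·b_i) = 0.677×7.29 + 586×6.57 = 3855 m²/day.
Hydraulic gradient i = Δh / L = 15.5 / 685 = 0.02263.
Q = Σ(K_i·b_i) · W · i = 3855 × 323 × 0.02263 = 28175 m³/day.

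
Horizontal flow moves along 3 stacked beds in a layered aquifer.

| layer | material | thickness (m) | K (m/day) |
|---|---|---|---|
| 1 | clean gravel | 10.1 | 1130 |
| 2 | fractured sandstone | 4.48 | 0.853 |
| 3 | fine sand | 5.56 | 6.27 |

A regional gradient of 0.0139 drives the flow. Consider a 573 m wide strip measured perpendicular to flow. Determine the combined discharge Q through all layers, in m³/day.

91200

Flow is parallel to layering, so each bed carries its own Darcy discharge and the transmissivities add.
Σ(K_i·b_i) = 1130×10.1 + 0.853×4.48 + 6.27×5.56 = 11452 m²/day.
Hydraulic gradient i = 0.0139.
Q = Σ(K_i·b_i) · W · i = 11452 × 573 × 0.01390 = 91209 m³/day.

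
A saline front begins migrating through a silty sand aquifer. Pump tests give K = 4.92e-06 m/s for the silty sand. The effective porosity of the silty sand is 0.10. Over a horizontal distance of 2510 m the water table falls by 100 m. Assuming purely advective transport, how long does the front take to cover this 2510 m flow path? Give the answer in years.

Convert K: 4.92e-06 m/s × 86400 = 0.4251 m/day.
Hydraulic gradient i = Δh / L = 100 / 2510 = 0.03984.
Darcy flux q = K · i = 0.4251 × 0.03984 = 0.01694 m/day.
Seepage velocity v = q / n_e = 0.01694 / 0.10 = 0.1694 m/day.
Travel time t = L / v = 2510 / 0.1694 = 14821 days = 40.58 years.

40.6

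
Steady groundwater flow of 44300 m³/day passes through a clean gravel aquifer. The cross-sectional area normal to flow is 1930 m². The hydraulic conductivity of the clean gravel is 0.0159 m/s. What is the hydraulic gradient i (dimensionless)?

0.0167

Convert K: 0.0159 m/s × 86400 = 1374 m/day.
From Q = K·A·i, i = Q / (K·A) = 44300 / (1374 × 1930) = 0.01671.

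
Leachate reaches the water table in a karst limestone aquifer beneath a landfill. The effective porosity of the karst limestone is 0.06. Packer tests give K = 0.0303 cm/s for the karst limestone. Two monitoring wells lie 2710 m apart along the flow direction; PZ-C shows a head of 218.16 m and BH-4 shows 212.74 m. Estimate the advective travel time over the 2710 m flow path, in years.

8.50

Convert K: 0.0303 cm/s × 864 = 26.18 m/day.
Hydraulic gradient i = (218.16 − 212.74) / 2710 = 5.42 / 2710 = 0.002000.
Darcy flux q = K · i = 26.18 × 0.002000 = 0.05236 m/day.
Seepage velocity v = q / n_e = 0.05236 / 0.06 = 0.8726 m/day.
Travel time t = L / v = 2710 / 0.8726 = 3106 days = 8.502 years.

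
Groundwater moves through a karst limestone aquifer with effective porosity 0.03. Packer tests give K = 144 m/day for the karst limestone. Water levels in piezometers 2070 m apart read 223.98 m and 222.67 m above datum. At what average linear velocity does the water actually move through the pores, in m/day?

Hydraulic gradient i = (223.98 − 222.67) / 2070 = 1.31 / 2070 = 0.0006329.
Darcy flux q = K · i = 144.0 × 0.0006329 = 0.09113 m/day.
Seepage velocity v = q / n_e = 0.09113 / 0.03 = 3.038 m/day.

3.04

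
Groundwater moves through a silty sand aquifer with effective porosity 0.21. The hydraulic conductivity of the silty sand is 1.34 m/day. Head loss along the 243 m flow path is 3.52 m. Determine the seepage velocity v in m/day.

0.0924

Hydraulic gradient i = Δh / L = 3.52 / 243 = 0.01449.
Darcy flux q = K · i = 1.340 × 0.01449 = 0.01941 m/day.
Seepage velocity v = q / n_e = 0.01941 / 0.21 = 0.09243 m/day.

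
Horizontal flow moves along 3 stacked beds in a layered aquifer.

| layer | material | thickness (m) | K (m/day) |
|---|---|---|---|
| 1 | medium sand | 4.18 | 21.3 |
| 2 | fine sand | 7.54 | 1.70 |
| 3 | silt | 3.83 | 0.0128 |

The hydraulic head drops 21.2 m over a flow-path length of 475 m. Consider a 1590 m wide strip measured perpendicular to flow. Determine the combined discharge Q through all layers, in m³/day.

Flow is parallel to layering, so each bed carries its own Darcy discharge and the transmissivities add.
Σ(K_i·b_i) = 21.3×4.18 + 1.70×7.54 + 0.0128×3.83 = 101.9 m²/day.
Hydraulic gradient i = Δh / L = 21.2 / 475 = 0.04463.
Q = Σ(K_i·b_i) · W · i = 101.9 × 1590 × 0.04463 = 7231 m³/day.

7230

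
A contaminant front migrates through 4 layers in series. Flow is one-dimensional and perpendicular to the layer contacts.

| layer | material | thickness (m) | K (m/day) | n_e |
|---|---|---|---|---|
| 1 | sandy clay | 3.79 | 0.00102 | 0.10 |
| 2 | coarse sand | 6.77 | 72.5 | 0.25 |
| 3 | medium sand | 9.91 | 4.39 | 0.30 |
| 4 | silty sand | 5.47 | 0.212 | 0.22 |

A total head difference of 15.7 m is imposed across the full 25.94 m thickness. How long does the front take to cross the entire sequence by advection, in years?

4.08

With flow normal to the layers, continuity requires the same specific discharge q through every layer.
Σ(b_i/K_i) = 3.79/0.00102 + 6.77/72.5 + 9.91/4.39 + 5.47/0.212 = 3744 d.
q = Δh / Σ(b_i/K_i) = 15.7 / 3744 = 0.004194 m/day.
In each layer the seepage velocity is v_i = q/n_i, so the layer transit time is t_i = b_i·n_i / q:
  layer 1 (sandy clay): t_1 = 3.79 × 0.10 / 0.004194 = 90.38 d
  layer 2 (coarse sand): t_2 = 6.77 × 0.25 / 0.004194 = 403.6 d
  layer 3 (medium sand): t_3 = 9.91 × 0.30 / 0.004194 = 708.9 d
  layer 4 (silty sand): t_4 = 5.47 × 0.22 / 0.004194 = 287.0 d
Total t = Σ t_i = 1490 days = 4.079 years.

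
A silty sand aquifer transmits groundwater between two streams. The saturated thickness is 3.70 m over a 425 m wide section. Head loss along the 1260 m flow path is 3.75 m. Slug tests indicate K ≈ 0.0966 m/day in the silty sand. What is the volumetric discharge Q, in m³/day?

0.452

Cross-sectional area A = 425 × 3.70 = 1572 m².
Hydraulic gradient i = Δh / L = 3.75 / 1260 = 0.002976.
Darcy's law: Q = K · A · i = 0.09660 × 1572 × 0.002976 = 0.4521 m³/day.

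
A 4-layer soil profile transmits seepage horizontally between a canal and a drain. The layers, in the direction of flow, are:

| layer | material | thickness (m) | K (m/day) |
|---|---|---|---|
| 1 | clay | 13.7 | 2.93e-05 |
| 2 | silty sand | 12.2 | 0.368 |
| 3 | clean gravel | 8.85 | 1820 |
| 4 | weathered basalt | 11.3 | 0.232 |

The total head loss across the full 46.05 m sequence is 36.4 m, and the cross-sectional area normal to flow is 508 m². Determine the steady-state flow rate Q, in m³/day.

0.0395

Flow is perpendicular to layering, so the layers act in series and the equivalent K is the thickness-weighted harmonic mean.
Total thickness L = 13.7 + 12.2 + 8.85 + 11.3 = 46.05 m.
Σ(b_i/K_i) = 13.7/2.93e-05 + 12.2/0.368 + 8.85/1820 + 11.3/0.232 = 4.677e+05 d.
K_eq = L / Σ(b_i/K_i) = 46.05 / 4.677e+05 = 9.847e-05 m/day.
Q = K_eq · A · (Δh/L) = 9.847e-05 × 508 × (36.4/46.05) = 0.03954 m³/day.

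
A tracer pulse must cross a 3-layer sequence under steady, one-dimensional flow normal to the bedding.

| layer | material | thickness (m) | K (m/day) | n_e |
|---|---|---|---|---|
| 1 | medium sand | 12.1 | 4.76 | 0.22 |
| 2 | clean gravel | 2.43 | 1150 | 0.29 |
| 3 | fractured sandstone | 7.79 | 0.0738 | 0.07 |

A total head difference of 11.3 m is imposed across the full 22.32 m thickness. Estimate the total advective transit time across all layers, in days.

37.4

With flow normal to the layers, continuity requires the same specific discharge q through every layer.
Σ(b_i/K_i) = 12.1/4.76 + 2.43/1150 + 7.79/0.0738 = 108.1 d.
q = Δh / Σ(b_i/K_i) = 11.3 / 108.1 = 0.1045 m/day.
In each layer the seepage velocity is v_i = q/n_i, so the layer transit time is t_i = b_i·n_i / q:
  layer 1 (medium sand): t_1 = 12.1 × 0.22 / 0.1045 = 25.47 d
  layer 2 (clean gravel): t_2 = 2.43 × 0.29 / 0.1045 = 6.741 d
  layer 3 (fractured sandstone): t_3 = 7.79 × 0.07 / 0.1045 = 5.217 d
Total t = Σ t_i = 37.42 days.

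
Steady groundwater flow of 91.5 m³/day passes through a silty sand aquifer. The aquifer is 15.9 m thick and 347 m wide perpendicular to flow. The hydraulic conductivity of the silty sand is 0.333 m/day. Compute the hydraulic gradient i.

Cross-sectional area A = 347 × 15.9 = 5517 m².
From Q = K·A·i, i = Q / (K·A) = 91.5 / (0.3330 × 5517) = 0.04980.

0.0498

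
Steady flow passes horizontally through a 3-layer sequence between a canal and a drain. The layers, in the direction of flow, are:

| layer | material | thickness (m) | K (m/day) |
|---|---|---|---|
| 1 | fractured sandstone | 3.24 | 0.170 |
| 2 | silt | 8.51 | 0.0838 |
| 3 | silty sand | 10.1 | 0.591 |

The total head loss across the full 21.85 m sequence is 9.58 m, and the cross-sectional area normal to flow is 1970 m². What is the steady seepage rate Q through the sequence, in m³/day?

Flow is perpendicular to layering, so the layers act in series and the equivalent K is the thickness-weighted harmonic mean.
Total thickness L = 3.24 + 8.51 + 10.1 = 21.85 m.
Σ(b_i/K_i) = 3.24/0.170 + 8.51/0.0838 + 10.1/0.591 = 137.7 d.
K_eq = L / Σ(b_i/K_i) = 21.85 / 137.7 = 0.1587 m/day.
Q = K_eq · A · (Δh/L) = 0.1587 × 1970 × (9.58/21.85) = 137.1 m³/day.

137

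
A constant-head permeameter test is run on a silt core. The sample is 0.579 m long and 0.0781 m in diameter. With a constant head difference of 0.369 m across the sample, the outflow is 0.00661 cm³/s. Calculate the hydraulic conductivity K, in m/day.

0.187

Cross-sectional area A = π·(d/2)² = π × (0.0781/2)² = 0.004791 m².
Convert discharge: 0.00661 cm³/s = 6.610e-09 m³/s.
Darcy's law rearranged: K = Q·L / (A·Δh) = 6.610e-09 × 0.579 / (0.004791 × 0.369) = 2.165e-06 m/s = 0.1871 m/day.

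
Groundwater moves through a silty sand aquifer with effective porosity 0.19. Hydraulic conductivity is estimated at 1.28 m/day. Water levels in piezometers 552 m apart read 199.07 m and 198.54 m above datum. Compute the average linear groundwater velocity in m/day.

Hydraulic gradient i = (199.07 − 198.54) / 552 = 0.53 / 552 = 0.0009601.
Darcy flux q = K · i = 1.280 × 0.0009601 = 0.001229 m/day.
Seepage velocity v = q / n_e = 0.001229 / 0.19 = 0.006468 m/day.

0.00647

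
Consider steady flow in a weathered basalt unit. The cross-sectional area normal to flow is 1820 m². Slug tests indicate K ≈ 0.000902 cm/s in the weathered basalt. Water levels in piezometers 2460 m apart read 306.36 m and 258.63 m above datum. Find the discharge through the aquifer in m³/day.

Convert K: 0.000902 cm/s × 864 = 0.7793 m/day.
Hydraulic gradient i = (306.36 − 258.63) / 2460 = 47.73 / 2460 = 0.01940.
Darcy's law: Q = K · A · i = 0.7793 × 1820 × 0.01940 = 27.52 m³/day.

27.5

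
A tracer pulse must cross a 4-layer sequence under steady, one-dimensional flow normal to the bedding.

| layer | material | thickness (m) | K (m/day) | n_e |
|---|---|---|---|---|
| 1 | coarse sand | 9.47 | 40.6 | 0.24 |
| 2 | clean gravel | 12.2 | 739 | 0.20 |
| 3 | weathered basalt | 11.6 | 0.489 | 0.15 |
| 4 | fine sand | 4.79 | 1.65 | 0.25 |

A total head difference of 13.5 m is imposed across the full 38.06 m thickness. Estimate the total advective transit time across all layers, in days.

With flow normal to the layers, continuity requires the same specific discharge q through every layer.
Σ(b_i/K_i) = 9.47/40.6 + 12.2/739 + 11.6/0.489 + 4.79/1.65 = 26.87 d.
q = Δh / Σ(b_i/K_i) = 13.5 / 26.87 = 0.5023 m/day.
In each layer the seepage velocity is v_i = q/n_i, so the layer transit time is t_i = b_i·n_i / q:
  layer 1 (coarse sand): t_1 = 9.47 × 0.24 / 0.5023 = 4.525 d
  layer 2 (clean gravel): t_2 = 12.2 × 0.20 / 0.5023 = 4.857 d
  layer 3 (weathered basalt): t_3 = 11.6 × 0.15 / 0.5023 = 3.464 d
  layer 4 (fine sand): t_4 = 4.79 × 0.25 / 0.5023 = 2.384 d
Total t = Σ t_i = 15.23 days.

15.2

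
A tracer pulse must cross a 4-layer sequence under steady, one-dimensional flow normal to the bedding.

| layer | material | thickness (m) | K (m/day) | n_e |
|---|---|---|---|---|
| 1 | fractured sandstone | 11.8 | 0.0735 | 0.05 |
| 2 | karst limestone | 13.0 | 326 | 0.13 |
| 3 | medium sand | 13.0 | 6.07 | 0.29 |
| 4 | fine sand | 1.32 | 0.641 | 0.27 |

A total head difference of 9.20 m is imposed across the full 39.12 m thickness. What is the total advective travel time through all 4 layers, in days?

With flow normal to the layers, continuity requires the same specific discharge q through every layer.
Σ(b_i/K_i) = 11.8/0.0735 + 13.0/326 + 13.0/6.07 + 1.32/0.641 = 164.8 d.
q = Δh / Σ(b_i/K_i) = 9.20 / 164.8 = 0.05583 m/day.
In each layer the seepage velocity is v_i = q/n_i, so the layer transit time is t_i = b_i·n_i / q:
  layer 1 (fractured sandstone): t_1 = 11.8 × 0.05 / 0.05583 = 10.57 d
  layer 2 (karst limestone): t_2 = 13.0 × 0.13 / 0.05583 = 30.27 d
  layer 3 (medium sand): t_3 = 13.0 × 0.29 / 0.05583 = 67.53 d
  layer 4 (fine sand): t_4 = 1.32 × 0.27 / 0.05583 = 6.384 d
Total t = Σ t_i = 114.7 days.

115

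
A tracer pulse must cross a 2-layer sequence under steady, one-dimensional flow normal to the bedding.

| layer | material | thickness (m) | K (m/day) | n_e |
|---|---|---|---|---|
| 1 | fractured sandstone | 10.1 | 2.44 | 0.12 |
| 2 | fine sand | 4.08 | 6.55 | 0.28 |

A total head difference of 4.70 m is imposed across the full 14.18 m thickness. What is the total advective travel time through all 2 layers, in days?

2.39

With flow normal to the layers, continuity requires the same specific discharge q through every layer.
Σ(b_i/K_i) = 10.1/2.44 + 4.08/6.55 = 4.762 d.
q = Δh / Σ(b_i/K_i) = 4.70 / 4.762 = 0.9869 m/day.
In each layer the seepage velocity is v_i = q/n_i, so the layer transit time is t_i = b_i·n_i / q:
  layer 1 (fractured sandstone): t_1 = 10.1 × 0.12 / 0.9869 = 1.228 d
  layer 2 (fine sand): t_2 = 4.08 × 0.28 / 0.9869 = 1.158 d
Total t = Σ t_i = 2.386 days.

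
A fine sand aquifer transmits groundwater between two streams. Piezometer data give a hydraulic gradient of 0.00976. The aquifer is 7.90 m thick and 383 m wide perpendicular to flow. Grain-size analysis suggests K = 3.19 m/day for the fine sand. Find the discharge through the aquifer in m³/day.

Cross-sectional area A = 383 × 7.90 = 3026 m².
Hydraulic gradient i = 0.00976.
Darcy's law: Q = K · A · i = 3.190 × 3026 × 0.009760 = 94.20 m³/day.

94.2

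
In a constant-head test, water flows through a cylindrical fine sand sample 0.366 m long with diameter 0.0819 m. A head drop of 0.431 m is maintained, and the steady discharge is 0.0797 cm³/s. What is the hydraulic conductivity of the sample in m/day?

1.11

Cross-sectional area A = π·(d/2)² = π × (0.0819/2)² = 0.005268 m².
Convert discharge: 0.0797 cm³/s = 7.970e-08 m³/s.
Darcy's law rearranged: K = Q·L / (A·Δh) = 7.970e-08 × 0.366 / (0.005268 × 0.431) = 1.285e-05 m/s = 1.110 m/day.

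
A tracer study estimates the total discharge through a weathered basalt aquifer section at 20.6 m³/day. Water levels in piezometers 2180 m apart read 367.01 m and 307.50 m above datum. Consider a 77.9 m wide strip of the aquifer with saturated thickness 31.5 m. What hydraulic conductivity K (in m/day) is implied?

0.308

Cross-sectional area A = 77.9 × 31.5 = 2454 m².
Hydraulic gradient i = (367.01 − 307.50) / 2180 = 59.51 / 2180 = 0.02730.
From Q = K·A·i, K = Q / (A·i) = 20.6 / (2454 × 0.02730) = 0.3075 m/day.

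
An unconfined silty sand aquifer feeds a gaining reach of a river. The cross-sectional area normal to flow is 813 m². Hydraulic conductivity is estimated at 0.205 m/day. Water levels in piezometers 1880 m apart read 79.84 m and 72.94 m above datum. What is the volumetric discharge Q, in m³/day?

Hydraulic gradient i = (79.84 − 72.94) / 1880 = 6.9 / 1880 = 0.003670.
Darcy's law: Q = K · A · i = 0.2050 × 813.0 × 0.003670 = 0.6117 m³/day.

0.612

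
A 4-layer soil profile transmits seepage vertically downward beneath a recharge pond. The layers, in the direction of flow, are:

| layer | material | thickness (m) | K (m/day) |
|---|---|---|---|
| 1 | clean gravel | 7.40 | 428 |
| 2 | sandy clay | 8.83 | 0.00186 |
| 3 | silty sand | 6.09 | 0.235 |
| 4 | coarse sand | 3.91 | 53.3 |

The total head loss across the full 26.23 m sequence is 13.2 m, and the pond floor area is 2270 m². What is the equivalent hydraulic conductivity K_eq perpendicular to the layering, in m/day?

0.00550

Flow is perpendicular to layering, so the layers act in series and the equivalent K is the thickness-weighted harmonic mean.
Total thickness L = 7.40 + 8.83 + 6.09 + 3.91 = 26.23 m.
Σ(b_i/K_i) = 7.40/428 + 8.83/0.00186 + 6.09/0.235 + 3.91/53.3 = 4773 d.
K_eq = L / Σ(b_i/K_i) = 26.23 / 4773 = 0.005495 m/day.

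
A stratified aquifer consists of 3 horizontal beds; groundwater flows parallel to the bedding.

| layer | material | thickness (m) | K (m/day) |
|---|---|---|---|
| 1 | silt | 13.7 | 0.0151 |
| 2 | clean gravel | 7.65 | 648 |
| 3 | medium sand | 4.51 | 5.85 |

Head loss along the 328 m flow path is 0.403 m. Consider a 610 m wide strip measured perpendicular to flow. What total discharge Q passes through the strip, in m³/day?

Flow is parallel to layering, so each bed carries its own Darcy discharge and the transmissivities add.
Σ(K_i·b_i) = 0.0151×13.7 + 648×7.65 + 5.85×4.51 = 4984 m²/day.
Hydraulic gradient i = Δh / L = 0.403 / 328 = 0.001229.
Q = Σ(K_i·b_i) · W · i = 4984 × 610 × 0.001229 = 3735 m³/day.

3740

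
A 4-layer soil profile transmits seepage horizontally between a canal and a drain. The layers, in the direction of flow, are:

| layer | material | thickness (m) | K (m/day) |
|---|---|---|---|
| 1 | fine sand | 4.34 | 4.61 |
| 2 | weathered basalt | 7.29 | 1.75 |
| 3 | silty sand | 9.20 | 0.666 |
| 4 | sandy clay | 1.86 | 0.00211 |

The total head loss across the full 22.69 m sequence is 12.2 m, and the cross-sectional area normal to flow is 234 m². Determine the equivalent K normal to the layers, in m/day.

Flow is perpendicular to layering, so the layers act in series and the equivalent K is the thickness-weighted harmonic mean.
Total thickness L = 4.34 + 7.29 + 9.20 + 1.86 = 22.69 m.
Σ(b_i/K_i) = 4.34/4.61 + 7.29/1.75 + 9.20/0.666 + 1.86/0.00211 = 900.4 d.
K_eq = L / Σ(b_i/K_i) = 22.69 / 900.4 = 0.02520 m/day.

0.0252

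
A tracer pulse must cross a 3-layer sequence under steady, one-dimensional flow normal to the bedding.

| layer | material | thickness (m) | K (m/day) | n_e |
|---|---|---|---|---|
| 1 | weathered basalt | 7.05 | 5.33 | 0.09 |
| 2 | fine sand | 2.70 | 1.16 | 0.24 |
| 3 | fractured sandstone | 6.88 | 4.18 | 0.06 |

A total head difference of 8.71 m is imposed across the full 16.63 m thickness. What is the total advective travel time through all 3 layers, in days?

With flow normal to the layers, continuity requires the same specific discharge q through every layer.
Σ(b_i/K_i) = 7.05/5.33 + 2.70/1.16 + 6.88/4.18 = 5.296 d.
q = Δh / Σ(b_i/K_i) = 8.71 / 5.296 = 1.645 m/day.
In each layer the seepage velocity is v_i = q/n_i, so the layer transit time is t_i = b_i·n_i / q:
  layer 1 (weathered basalt): t_1 = 7.05 × 0.09 / 1.645 = 0.3858 d
  layer 2 (fine sand): t_2 = 2.70 × 0.24 / 1.645 = 0.3940 d
  layer 3 (fractured sandstone): t_3 = 6.88 × 0.06 / 1.645 = 0.2510 d
Total t = Σ t_i = 1.031 days.

1.03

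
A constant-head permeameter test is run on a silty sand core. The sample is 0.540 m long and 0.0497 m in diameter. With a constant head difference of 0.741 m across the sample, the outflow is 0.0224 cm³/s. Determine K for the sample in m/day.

Cross-sectional area A = π·(d/2)² = π × (0.0497/2)² = 0.001940 m².
Convert discharge: 0.0224 cm³/s = 2.240e-08 m³/s.
Darcy's law rearranged: K = Q·L / (A·Δh) = 2.240e-08 × 0.540 / (0.001940 × 0.741) = 8.414e-06 m/s = 0.7270 m/day.

0.727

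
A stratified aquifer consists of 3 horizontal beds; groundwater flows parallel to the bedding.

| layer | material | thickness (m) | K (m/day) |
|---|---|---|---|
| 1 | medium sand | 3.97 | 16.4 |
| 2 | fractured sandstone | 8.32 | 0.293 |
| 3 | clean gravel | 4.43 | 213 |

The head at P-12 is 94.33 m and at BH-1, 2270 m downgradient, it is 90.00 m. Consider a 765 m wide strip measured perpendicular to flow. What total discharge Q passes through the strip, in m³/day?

Flow is parallel to layering, so each bed carries its own Darcy discharge and the transmissivities add.
Σ(K_i·b_i) = 16.4×3.97 + 0.293×8.32 + 213×4.43 = 1011 m²/day.
Hydraulic gradient i = (94.33 − 90.00) / 2270 = 4.33 / 2270 = 0.001907.
Q = Σ(K_i·b_i) · W · i = 1011 × 765 × 0.001907 = 1475 m³/day.

1480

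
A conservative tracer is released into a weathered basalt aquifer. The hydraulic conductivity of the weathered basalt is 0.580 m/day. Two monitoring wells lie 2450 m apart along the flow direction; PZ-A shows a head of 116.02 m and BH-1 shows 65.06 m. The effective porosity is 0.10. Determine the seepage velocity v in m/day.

Hydraulic gradient i = (116.02 − 65.06) / 2450 = 50.96 / 2450 = 0.02080.
Darcy flux q = K · i = 0.5800 × 0.02080 = 0.01206 m/day.
Seepage velocity v = q / n_e = 0.01206 / 0.10 = 0.1206 m/day.

0.121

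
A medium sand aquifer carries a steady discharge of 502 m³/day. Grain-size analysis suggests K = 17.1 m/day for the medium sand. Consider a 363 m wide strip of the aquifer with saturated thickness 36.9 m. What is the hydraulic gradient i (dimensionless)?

Cross-sectional area A = 363 × 36.9 = 13395 m².
From Q = K·A·i, i = Q / (K·A) = 502 / (17.10 × 13395) = 0.002192.

0.00219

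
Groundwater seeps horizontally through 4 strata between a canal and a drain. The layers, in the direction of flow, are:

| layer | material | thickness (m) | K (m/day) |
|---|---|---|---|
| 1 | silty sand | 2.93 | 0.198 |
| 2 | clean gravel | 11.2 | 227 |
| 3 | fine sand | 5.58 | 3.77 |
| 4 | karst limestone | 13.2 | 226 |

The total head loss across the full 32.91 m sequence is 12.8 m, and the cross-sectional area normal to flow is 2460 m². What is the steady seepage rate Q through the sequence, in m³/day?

1920

Flow is perpendicular to layering, so the layers act in series and the equivalent K is the thickness-weighted harmonic mean.
Total thickness L = 2.93 + 11.2 + 5.58 + 13.2 = 32.91 m.
Σ(b_i/K_i) = 2.93/0.198 + 11.2/227 + 5.58/3.77 + 13.2/226 = 16.39 d.
K_eq = L / Σ(b_i/K_i) = 32.91 / 16.39 = 2.008 m/day.
Q = K_eq · A · (Δh/L) = 2.008 × 2460 × (12.8/32.91) = 1922 m³/day.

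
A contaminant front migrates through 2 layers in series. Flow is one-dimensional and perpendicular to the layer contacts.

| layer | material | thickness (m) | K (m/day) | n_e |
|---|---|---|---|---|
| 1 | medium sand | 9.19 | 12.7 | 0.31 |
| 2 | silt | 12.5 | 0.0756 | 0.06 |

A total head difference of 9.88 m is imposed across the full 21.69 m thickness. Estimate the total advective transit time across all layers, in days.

60.5

With flow normal to the layers, continuity requires the same specific discharge q through every layer.
Σ(b_i/K_i) = 9.19/12.7 + 12.5/0.0756 = 166.1 d.
q = Δh / Σ(b_i/K_i) = 9.88 / 166.1 = 0.05949 m/day.
In each layer the seepage velocity is v_i = q/n_i, so the layer transit time is t_i = b_i·n_i / q:
  layer 1 (medium sand): t_1 = 9.19 × 0.31 / 0.05949 = 47.89 d
  layer 2 (silt): t_2 = 12.5 × 0.06 / 0.05949 = 12.61 d
Total t = Σ t_i = 60.49 days.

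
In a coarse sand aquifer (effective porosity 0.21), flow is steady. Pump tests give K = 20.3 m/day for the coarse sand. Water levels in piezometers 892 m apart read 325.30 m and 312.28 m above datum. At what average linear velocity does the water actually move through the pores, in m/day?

1.41

Hydraulic gradient i = (325.30 − 312.28) / 892 = 13.02 / 892 = 0.01460.
Darcy flux q = K · i = 20.30 × 0.01460 = 0.2963 m/day.
Seepage velocity v = q / n_e = 0.2963 / 0.21 = 1.411 m/day.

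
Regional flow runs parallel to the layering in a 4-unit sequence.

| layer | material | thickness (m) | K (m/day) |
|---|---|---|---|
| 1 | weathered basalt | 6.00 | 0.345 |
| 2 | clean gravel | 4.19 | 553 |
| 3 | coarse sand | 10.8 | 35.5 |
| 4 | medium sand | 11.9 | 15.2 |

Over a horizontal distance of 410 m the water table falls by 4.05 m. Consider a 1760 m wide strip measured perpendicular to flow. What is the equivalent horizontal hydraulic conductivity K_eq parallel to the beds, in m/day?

Flow is parallel to layering, so each bed carries its own Darcy discharge and the transmissivities add.
Σ(K_i·b_i) = 0.345×6.00 + 553×4.19 + 35.5×10.8 + 15.2×11.9 = 2883 m²/day.
Total thickness b = 32.89 m, so K_eq = Σ(K_i·b_i)/b = 87.67 m/day.

87.7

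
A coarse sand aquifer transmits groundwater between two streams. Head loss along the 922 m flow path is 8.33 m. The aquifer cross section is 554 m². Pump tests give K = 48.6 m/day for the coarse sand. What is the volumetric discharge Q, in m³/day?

243

Hydraulic gradient i = Δh / L = 8.33 / 922 = 0.009035.
Darcy's law: Q = K · A · i = 48.60 × 554.0 × 0.009035 = 243.3 m³/day.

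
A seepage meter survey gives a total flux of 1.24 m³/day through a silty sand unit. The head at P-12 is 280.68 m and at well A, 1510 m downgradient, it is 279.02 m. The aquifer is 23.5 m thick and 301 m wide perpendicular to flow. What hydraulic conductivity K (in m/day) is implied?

0.159

Cross-sectional area A = 301 × 23.5 = 7074 m².
Hydraulic gradient i = (280.68 − 279.02) / 1510 = 1.66 / 1510 = 0.001099.
From Q = K·A·i, K = Q / (A·i) = 1.24 / (7074 × 0.001099) = 0.1595 m/day.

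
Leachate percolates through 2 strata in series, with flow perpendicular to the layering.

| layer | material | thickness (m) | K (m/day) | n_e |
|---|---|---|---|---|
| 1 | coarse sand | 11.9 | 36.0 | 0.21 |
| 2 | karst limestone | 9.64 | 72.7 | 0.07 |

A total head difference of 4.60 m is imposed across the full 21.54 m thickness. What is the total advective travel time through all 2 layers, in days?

0.320

With flow normal to the layers, continuity requires the same specific discharge q through every layer.
Σ(b_i/K_i) = 11.9/36.0 + 9.64/72.7 = 0.4632 d.
q = Δh / Σ(b_i/K_i) = 4.60 / 0.4632 = 9.932 m/day.
In each layer the seepage velocity is v_i = q/n_i, so the layer transit time is t_i = b_i·n_i / q:
  layer 1 (coarse sand): t_1 = 11.9 × 0.21 / 9.932 = 0.2516 d
  layer 2 (karst limestone): t_2 = 9.64 × 0.07 / 9.932 = 0.06794 d
Total t = Σ t_i = 0.3196 days.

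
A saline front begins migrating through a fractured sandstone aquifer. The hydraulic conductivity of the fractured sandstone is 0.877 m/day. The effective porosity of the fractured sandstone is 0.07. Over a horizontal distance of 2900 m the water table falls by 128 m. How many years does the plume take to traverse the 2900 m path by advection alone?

14.4

Hydraulic gradient i = Δh / L = 128 / 2900 = 0.04414.
Darcy flux q = K · i = 0.8770 × 0.04414 = 0.03871 m/day.
Seepage velocity v = q / n_e = 0.03871 / 0.07 = 0.5530 m/day.
Travel time t = L / v = 2900 / 0.5530 = 5244 days = 14.36 years.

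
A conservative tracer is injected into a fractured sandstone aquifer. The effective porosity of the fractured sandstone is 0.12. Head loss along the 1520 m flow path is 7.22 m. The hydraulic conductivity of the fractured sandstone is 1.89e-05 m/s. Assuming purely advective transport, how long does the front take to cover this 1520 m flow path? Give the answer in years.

64.4

Convert K: 1.89e-05 m/s × 86400 = 1.633 m/day.
Hydraulic gradient i = Δh / L = 7.22 / 1520 = 0.004750.
Darcy flux q = K · i = 1.633 × 0.004750 = 0.007757 m/day.
Seepage velocity v = q / n_e = 0.007757 / 0.12 = 0.06464 m/day.
Travel time t = L / v = 1520 / 0.06464 = 23516 days = 64.38 years.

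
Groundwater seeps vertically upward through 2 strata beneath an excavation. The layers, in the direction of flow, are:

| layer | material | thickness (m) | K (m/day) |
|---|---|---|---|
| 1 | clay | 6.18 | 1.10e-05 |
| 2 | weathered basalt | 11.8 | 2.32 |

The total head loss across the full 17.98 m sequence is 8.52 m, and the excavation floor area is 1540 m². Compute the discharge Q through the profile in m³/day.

Flow is perpendicular to layering, so the layers act in series and the equivalent K is the thickness-weighted harmonic mean.
Total thickness L = 6.18 + 11.8 = 17.98 m.
Σ(b_i/K_i) = 6.18/1.10e-05 + 11.8/2.32 = 5.618e+05 d.
K_eq = L / Σ(b_i/K_i) = 17.98 / 5.618e+05 = 3.200e-05 m/day.
Q = K_eq · A · (Δh/L) = 3.200e-05 × 1540 × (8.52/17.98) = 0.02335 m³/day.

0.0234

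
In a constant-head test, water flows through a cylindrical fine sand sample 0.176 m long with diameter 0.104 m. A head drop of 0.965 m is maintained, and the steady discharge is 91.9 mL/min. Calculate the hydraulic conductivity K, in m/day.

Cross-sectional area A = π·(d/2)² = π × (0.104/2)² = 0.008495 m².
Convert discharge: 91.9 mL/min = 1.532e-06 m³/s.
Darcy's law rearranged: K = Q·L / (A·Δh) = 1.532e-06 × 0.176 / (0.008495 × 0.965) = 3.288e-05 m/s = 2.841 m/day.

2.84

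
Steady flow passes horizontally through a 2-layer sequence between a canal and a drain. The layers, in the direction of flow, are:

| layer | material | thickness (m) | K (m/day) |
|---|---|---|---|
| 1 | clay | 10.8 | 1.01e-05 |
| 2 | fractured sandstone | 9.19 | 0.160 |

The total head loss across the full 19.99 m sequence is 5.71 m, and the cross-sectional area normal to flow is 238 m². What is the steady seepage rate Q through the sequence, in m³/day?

Flow is perpendicular to layering, so the layers act in series and the equivalent K is the thickness-weighted harmonic mean.
Total thickness L = 10.8 + 9.19 = 19.99 m.
Σ(b_i/K_i) = 10.8/1.01e-05 + 9.19/0.160 = 1.069e+06 d.
K_eq = L / Σ(b_i/K_i) = 19.99 / 1.069e+06 = 1.869e-05 m/day.
Q = K_eq · A · (Δh/L) = 1.869e-05 × 238 × (5.71/19.99) = 0.001271 m³/day.

0.00127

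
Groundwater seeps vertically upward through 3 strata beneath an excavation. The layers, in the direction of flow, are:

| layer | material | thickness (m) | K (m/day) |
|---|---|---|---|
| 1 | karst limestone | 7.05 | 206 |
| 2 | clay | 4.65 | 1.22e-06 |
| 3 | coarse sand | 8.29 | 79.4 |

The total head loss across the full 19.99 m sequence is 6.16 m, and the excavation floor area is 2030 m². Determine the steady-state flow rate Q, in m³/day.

0.00328

Flow is perpendicular to layering, so the layers act in series and the equivalent K is the thickness-weighted harmonic mean.
Total thickness L = 7.05 + 4.65 + 8.29 = 19.99 m.
Σ(b_i/K_i) = 7.05/206 + 4.65/1.22e-06 + 8.29/79.4 = 3.811e+06 d.
K_eq = L / Σ(b_i/K_i) = 19.99 / 3.811e+06 = 5.245e-06 m/day.
Q = K_eq · A · (Δh/L) = 5.245e-06 × 2030 × (6.16/19.99) = 0.003281 m³/day.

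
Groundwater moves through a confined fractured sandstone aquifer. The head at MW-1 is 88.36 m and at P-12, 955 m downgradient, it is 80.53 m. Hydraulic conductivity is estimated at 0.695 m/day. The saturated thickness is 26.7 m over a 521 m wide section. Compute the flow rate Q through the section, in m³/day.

Cross-sectional area A = 521 × 26.7 = 13911 m².
Hydraulic gradient i = (88.36 − 80.53) / 955 = 7.83 / 955 = 0.008199.
Darcy's law: Q = K · A · i = 0.6950 × 13911 × 0.008199 = 79.27 m³/day.

79.3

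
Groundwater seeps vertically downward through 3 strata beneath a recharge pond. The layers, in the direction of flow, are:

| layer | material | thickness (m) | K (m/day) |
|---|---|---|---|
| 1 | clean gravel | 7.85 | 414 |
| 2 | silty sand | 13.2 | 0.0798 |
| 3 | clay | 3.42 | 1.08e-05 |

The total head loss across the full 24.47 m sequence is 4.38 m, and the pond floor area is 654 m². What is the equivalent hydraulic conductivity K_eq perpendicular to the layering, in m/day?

7.72e-05

Flow is perpendicular to layering, so the layers act in series and the equivalent K is the thickness-weighted harmonic mean.
Total thickness L = 7.85 + 13.2 + 3.42 = 24.47 m.
Σ(b_i/K_i) = 7.85/414 + 13.2/0.0798 + 3.42/1.08e-05 = 3.168e+05 d.
K_eq = L / Σ(b_i/K_i) = 24.47 / 3.168e+05 = 7.723e-05 m/day.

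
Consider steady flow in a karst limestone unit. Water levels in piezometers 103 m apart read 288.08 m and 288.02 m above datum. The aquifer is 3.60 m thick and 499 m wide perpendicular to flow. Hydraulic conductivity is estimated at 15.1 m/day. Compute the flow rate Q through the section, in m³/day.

Cross-sectional area A = 499 × 3.60 = 1796 m².
Hydraulic gradient i = (288.08 − 288.02) / 103 = 0.06 / 103 = 0.0005825.
Darcy's law: Q = K · A · i = 15.10 × 1796 × 0.0005825 = 15.80 m³/day.

15.8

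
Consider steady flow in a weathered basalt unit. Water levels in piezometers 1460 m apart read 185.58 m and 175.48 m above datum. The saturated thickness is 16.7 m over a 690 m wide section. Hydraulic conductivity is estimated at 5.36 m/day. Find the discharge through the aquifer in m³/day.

427

Cross-sectional area A = 690 × 16.7 = 11523 m².
Hydraulic gradient i = (185.58 − 175.48) / 1460 = 10.1 / 1460 = 0.006918.
Darcy's law: Q = K · A · i = 5.360 × 11523 × 0.006918 = 427.3 m³/day.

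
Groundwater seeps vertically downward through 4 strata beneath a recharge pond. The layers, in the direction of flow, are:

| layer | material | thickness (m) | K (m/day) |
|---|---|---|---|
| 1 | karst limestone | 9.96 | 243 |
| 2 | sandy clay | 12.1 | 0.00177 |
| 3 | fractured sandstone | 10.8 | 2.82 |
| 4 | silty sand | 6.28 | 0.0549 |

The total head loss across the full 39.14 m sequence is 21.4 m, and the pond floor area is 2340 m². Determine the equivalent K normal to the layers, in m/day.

Flow is perpendicular to layering, so the layers act in series and the equivalent K is the thickness-weighted harmonic mean.
Total thickness L = 9.96 + 12.1 + 10.8 + 6.28 = 39.14 m.
Σ(b_i/K_i) = 9.96/243 + 12.1/0.00177 + 10.8/2.82 + 6.28/0.0549 = 6954 d.
K_eq = L / Σ(b_i/K_i) = 39.14 / 6954 = 0.005628 m/day.

0.00563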